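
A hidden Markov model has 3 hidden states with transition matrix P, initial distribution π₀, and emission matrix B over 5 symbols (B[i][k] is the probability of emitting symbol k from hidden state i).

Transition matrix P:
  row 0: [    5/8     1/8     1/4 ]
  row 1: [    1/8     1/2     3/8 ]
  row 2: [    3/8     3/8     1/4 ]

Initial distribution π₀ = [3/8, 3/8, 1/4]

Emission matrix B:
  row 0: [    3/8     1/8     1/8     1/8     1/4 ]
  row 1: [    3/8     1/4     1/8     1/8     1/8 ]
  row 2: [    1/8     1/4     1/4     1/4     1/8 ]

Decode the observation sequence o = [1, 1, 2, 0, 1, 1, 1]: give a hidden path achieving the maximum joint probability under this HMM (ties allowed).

path = [1, 1, 2, 1, 1, 1, 1]

t=0: δ = [4.688e-02, 9.375e-02, 6.250e-02]  (obs o_0=1)
t=1: δ = [3.662e-03, 1.172e-02, 8.789e-03]  ψ = [0, 1, 1]  (obs o_1=1)
t=2: δ = [4.120e-04, 7.324e-04, 1.099e-03]  ψ = [2, 1, 1]  (obs o_2=2)
t=3: δ = [1.545e-04, 1.545e-04, 3.433e-05]  ψ = [2, 2, 1]  (obs o_3=0)
t=4: δ = [1.207e-05, 1.931e-05, 1.448e-05]  ψ = [0, 1, 1]  (obs o_4=1)
t=5: δ = [9.430e-07, 2.414e-06, 1.810e-06]  ψ = [0, 1, 1]  (obs o_5=1)
t=6: δ = [8.487e-08, 3.017e-07, 2.263e-07]  ψ = [2, 1, 1]  (obs o_6=1)
backtrack: best end state = 1; path = [1, 1, 2, 1, 1, 1, 1]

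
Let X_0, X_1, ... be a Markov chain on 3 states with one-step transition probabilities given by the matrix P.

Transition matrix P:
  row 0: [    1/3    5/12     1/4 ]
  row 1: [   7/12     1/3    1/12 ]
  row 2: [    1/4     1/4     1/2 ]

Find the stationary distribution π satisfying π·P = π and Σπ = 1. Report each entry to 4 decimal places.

Balance equations π_j = Σ_i π_i·P[i][j]:
  π_0 = 1/3·π_0 + 7/12·π_1 + 1/4·π_2
  π_1 = 5/12·π_0 + 1/3·π_1 + 1/4·π_2
  normalize: π_0 + π_1 + π_2 = 1
Solving the linear system gives exactly π = [45/113, 39/113, 29/113].

π = [0.3982, 0.3451, 0.2566]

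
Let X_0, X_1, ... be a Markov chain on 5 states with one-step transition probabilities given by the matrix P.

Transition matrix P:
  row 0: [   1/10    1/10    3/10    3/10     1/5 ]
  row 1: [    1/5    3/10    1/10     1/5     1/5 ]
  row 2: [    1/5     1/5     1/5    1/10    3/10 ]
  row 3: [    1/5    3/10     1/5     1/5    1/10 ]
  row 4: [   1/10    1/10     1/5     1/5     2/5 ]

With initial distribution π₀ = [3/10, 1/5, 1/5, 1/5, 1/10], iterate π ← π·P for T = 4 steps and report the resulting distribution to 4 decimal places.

t=0: π = [0.3000, 0.2000, 0.2000, 0.2000, 0.1000]
t=1: π = [0.1600, 0.2000, 0.2100, 0.2100, 0.2200]
t=2: π = [0.1620, 0.2030, 0.1960, 0.1950, 0.2440]
t=3: π = [0.1594, 0.1992, 0.1959, 0.1966, 0.2489]
t=4: π = [0.1592, 0.1988, 0.1960, 0.1964, 0.2497]

π = [0.1592, 0.1988, 0.1960, 0.1964, 0.2497]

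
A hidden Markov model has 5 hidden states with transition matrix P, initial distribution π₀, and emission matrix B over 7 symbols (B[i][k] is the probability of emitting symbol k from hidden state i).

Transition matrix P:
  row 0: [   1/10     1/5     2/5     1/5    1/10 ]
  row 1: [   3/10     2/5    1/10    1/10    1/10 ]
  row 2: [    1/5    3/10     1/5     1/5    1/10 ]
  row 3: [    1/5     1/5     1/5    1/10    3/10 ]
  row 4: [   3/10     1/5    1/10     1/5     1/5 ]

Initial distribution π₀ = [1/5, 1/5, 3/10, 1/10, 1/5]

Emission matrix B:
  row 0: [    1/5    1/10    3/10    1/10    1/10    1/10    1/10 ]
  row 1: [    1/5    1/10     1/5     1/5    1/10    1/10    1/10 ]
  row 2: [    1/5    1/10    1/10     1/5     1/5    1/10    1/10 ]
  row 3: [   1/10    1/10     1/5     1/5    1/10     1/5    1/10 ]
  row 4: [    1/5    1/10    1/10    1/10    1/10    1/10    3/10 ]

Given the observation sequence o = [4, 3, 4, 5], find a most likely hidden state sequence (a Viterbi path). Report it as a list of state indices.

t=0: δ = [2.000e-02, 2.000e-02, 6.000e-02, 1.000e-02, 2.000e-02]  (obs o_0=4)
t=1: δ = [1.200e-03, 3.600e-03, 2.400e-03, 2.400e-03, 6.000e-04]  ψ = [2, 2, 2, 2, 2]  (obs o_1=3)
t=2: δ = [1.080e-04, 1.440e-04, 9.600e-05, 4.800e-05, 7.200e-05]  ψ = [1, 1, 0, 2, 3]  (obs o_2=4)
t=3: δ = [4.320e-06, 5.760e-06, 4.320e-06, 4.320e-06, 1.440e-06]  ψ = [1, 1, 0, 0, 1]  (obs o_3=5)
backtrack: best end state = 1; path = [2, 1, 1, 1]

path = [2, 1, 1, 1]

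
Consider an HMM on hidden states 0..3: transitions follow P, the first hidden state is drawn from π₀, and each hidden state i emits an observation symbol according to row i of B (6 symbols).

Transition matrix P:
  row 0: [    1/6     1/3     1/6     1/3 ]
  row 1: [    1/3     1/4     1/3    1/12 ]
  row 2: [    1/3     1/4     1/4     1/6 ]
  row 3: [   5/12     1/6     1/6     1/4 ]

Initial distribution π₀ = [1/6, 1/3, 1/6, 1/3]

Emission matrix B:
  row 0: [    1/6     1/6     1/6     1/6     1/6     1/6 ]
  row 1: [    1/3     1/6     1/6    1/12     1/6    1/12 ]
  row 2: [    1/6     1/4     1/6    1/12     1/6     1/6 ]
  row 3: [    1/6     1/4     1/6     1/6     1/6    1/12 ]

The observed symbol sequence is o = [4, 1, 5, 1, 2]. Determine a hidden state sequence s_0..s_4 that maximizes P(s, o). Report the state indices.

t=0: δ = [2.778e-02, 5.556e-02, 2.778e-02, 5.556e-02]  (obs o_0=4)
t=1: δ = [3.858e-03, 2.315e-03, 4.630e-03, 3.472e-03]  ψ = [3, 1, 1, 3]  (obs o_1=1)
t=2: δ = [2.572e-04, 1.072e-04, 1.929e-04, 1.072e-04]  ψ = [2, 0, 2, 0]  (obs o_2=5)
t=3: δ = [1.072e-05, 1.429e-05, 1.206e-05, 2.143e-05]  ψ = [2, 0, 2, 0]  (obs o_3=1)
t=4: δ = [1.488e-06, 5.954e-07, 7.938e-07, 8.931e-07]  ψ = [3, 0, 1, 3]  (obs o_4=2)
backtrack: best end state = 0; path = [1, 2, 0, 3, 0]

path = [1, 2, 0, 3, 0]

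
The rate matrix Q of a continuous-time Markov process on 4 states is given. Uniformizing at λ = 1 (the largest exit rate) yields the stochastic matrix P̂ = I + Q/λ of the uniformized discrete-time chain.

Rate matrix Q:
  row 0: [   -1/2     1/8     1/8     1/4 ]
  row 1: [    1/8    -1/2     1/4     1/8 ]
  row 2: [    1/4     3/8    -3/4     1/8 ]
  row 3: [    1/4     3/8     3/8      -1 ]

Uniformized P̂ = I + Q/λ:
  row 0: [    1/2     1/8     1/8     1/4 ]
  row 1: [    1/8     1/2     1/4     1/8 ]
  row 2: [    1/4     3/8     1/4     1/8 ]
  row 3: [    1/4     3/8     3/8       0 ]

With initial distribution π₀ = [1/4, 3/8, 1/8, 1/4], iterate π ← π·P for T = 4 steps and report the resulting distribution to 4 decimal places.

π = [0.2745, 0.3505, 0.2334, 0.1416]

t=0: π = [0.2500, 0.3750, 0.1250, 0.2500]
t=1: π = [0.2656, 0.3594, 0.2500, 0.1250]
t=2: π = [0.2715, 0.3535, 0.2324, 0.1426]
t=3: π = [0.2737, 0.3513, 0.2339, 0.1411]
t=4: π = [0.2745, 0.3505, 0.2334, 0.1416]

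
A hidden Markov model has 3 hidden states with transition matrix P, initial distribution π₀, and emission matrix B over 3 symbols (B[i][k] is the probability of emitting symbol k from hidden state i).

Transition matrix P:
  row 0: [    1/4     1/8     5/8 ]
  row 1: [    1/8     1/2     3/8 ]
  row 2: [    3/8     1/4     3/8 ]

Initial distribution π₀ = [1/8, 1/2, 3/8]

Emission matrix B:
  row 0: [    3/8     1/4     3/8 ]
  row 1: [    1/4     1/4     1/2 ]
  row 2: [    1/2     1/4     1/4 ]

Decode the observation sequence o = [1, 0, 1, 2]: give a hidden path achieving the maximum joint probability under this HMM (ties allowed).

t=0: δ = [3.125e-02, 1.250e-01, 9.375e-02]  (obs o_0=1)
t=1: δ = [1.318e-02, 1.562e-02, 2.344e-02]  ψ = [2, 1, 1]  (obs o_1=0)
t=2: δ = [2.197e-03, 1.953e-03, 2.197e-03]  ψ = [2, 1, 2]  (obs o_2=1)
t=3: δ = [3.090e-04, 4.883e-04, 3.433e-04]  ψ = [2, 1, 0]  (obs o_3=2)
backtrack: best end state = 1; path = [1, 1, 1, 1]

path = [1, 1, 1, 1]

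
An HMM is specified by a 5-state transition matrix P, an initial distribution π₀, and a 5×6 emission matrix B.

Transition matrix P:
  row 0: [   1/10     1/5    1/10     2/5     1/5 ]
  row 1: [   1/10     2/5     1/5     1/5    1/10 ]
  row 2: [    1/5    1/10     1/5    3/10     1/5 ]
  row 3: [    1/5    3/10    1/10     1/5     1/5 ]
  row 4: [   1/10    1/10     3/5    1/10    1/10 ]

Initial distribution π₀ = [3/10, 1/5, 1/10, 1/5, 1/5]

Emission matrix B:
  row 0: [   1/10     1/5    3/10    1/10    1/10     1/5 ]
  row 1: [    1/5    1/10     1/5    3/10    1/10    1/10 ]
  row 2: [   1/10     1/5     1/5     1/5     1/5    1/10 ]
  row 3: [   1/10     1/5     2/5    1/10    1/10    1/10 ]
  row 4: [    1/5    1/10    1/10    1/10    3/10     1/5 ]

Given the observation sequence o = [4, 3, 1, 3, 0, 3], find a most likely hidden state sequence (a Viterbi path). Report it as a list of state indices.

t=0: δ = [3.000e-02, 2.000e-02, 2.000e-02, 2.000e-02, 6.000e-02]  (obs o_0=4)
t=1: δ = [6.000e-04, 2.400e-03, 7.200e-03, 1.200e-03, 6.000e-04]  ψ = [4, 1, 4, 0, 0]  (obs o_1=3)
t=2: δ = [2.880e-04, 9.600e-05, 2.880e-04, 4.320e-04, 1.440e-04]  ψ = [2, 1, 2, 2, 2]  (obs o_2=1)
t=3: δ = [8.640e-06, 3.888e-05, 1.728e-05, 1.152e-05, 8.640e-06]  ψ = [3, 3, 4, 0, 3]  (obs o_3=3)
t=4: δ = [3.888e-07, 3.110e-06, 7.776e-07, 7.776e-07, 7.776e-07]  ψ = [1, 1, 1, 1, 1]  (obs o_4=0)
t=5: δ = [3.110e-08, 3.732e-07, 1.244e-07, 6.221e-08, 3.110e-08]  ψ = [1, 1, 1, 1, 1]  (obs o_5=3)
backtrack: best end state = 1; path = [4, 2, 3, 1, 1, 1]

path = [4, 2, 3, 1, 1, 1]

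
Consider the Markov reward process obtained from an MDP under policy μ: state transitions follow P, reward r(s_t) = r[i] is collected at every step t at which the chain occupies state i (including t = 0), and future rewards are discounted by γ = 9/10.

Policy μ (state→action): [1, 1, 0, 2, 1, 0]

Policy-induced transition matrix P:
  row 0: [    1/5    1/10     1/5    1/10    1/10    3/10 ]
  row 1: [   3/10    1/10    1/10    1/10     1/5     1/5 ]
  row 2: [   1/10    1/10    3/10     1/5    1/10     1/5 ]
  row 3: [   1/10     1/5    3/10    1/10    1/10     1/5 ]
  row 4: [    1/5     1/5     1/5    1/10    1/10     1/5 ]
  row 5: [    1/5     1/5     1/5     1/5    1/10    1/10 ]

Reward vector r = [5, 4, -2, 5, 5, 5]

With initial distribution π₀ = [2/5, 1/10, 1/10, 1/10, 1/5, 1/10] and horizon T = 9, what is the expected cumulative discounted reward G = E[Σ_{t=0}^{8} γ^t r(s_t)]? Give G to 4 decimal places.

t=0: π = [0.4000, 0.1000, 0.1000, 0.1000, 0.2000, 0.1000], E[r] = 4.2000, γ^t·E[r] = 4.200000, running G = 4.200000
t=1: π = [0.1900, 0.1400, 0.2100, 0.1200, 0.1100, 0.2300], E[r] = 3.3900, γ^t·E[r] = 3.051000, running G = 7.251000
t=2: π = [0.1810, 0.1460, 0.2190, 0.1440, 0.1140, 0.1960], E[r] = 3.3210, γ^t·E[r] = 2.690010, running G = 9.941010
t=3: π = [0.1783, 0.1454, 0.2217, 0.1415, 0.1146, 0.1985], E[r] = 3.3027, γ^t·E[r] = 2.407668, running G = 12.348678
t=4: π = [0.1782, 0.1455, 0.2218, 0.1420, 0.1145, 0.1980], E[r] = 3.3021, γ^t·E[r] = 2.166495, running G = 14.515173
t=5: π = [0.1782, 0.1455, 0.2218, 0.1420, 0.1145, 0.1980], E[r] = 3.3017, γ^t·E[r] = 1.949626, running G = 16.464799
t=6: π = [0.1782, 0.1455, 0.2218, 0.1420, 0.1145, 0.1980], E[r] = 3.3017, γ^t·E[r] = 1.754657, running G = 18.219455
t=7: π = [0.1782, 0.1455, 0.2218, 0.1420, 0.1145, 0.1980], E[r] = 3.3017, γ^t·E[r] = 1.579187, running G = 19.798643
t=8: π = [0.1782, 0.1455, 0.2218, 0.1420, 0.1145, 0.1980], E[r] = 3.3017, γ^t·E[r] = 1.421269, running G = 21.219911

G = 21.2199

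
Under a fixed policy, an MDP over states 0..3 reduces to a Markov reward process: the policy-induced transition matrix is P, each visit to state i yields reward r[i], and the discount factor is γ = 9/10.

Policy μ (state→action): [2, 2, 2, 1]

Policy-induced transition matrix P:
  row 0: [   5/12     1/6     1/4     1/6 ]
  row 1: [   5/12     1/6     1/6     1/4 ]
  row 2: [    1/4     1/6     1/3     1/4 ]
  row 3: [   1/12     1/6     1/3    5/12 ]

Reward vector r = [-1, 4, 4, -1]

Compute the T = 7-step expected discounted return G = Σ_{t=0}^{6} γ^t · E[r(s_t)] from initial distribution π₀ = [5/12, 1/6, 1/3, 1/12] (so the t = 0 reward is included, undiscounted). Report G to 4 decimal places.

t=0: π = [0.4167, 0.1667, 0.3333, 0.0833], E[r] = 1.5000, γ^t·E[r] = 1.500000, running G = 1.500000
t=1: π = [0.3333, 0.1667, 0.2708, 0.2292], E[r] = 1.1875, γ^t·E[r] = 1.068750, running G = 2.568750
t=2: π = [0.2951, 0.1667, 0.2778, 0.2604], E[r] = 1.2222, γ^t·E[r] = 0.990000, running G = 3.558750
t=3: π = [0.2836, 0.1667, 0.2810, 0.2688], E[r] = 1.2381, γ^t·E[r] = 0.902602, running G = 4.461352
t=4: π = [0.2802, 0.1667, 0.2819, 0.2712], E[r] = 1.2430, γ^t·E[r] = 0.815505, running G = 5.276857
t=5: π = [0.2793, 0.1667, 0.2822, 0.2718], E[r] = 1.2443, γ^t·E[r] = 0.734774, running G = 6.011631
t=6: π = [0.2790, 0.1667, 0.2823, 0.2720], E[r] = 1.2447, γ^t·E[r] = 0.661506, running G = 6.673137

G = 6.6731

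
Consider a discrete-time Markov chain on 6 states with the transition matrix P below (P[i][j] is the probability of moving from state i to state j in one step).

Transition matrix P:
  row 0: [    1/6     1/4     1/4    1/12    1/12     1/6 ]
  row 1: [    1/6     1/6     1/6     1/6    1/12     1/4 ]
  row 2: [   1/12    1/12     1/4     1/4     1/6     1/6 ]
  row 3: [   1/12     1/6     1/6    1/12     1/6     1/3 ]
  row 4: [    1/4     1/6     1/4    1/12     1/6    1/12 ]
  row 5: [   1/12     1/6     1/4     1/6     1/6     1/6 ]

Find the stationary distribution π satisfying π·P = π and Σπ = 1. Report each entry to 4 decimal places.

Balance equations π_j = Σ_i π_i·P[i][j]:
  π_0 = 1/6·π_0 + 1/6·π_1 + 1/12·π_2 + 1/12·π_3 + 1/4·π_4 + 1/12·π_5
  π_1 = 1/4·π_0 + 1/6·π_1 + 1/12·π_2 + 1/6·π_3 + 1/6·π_4 + 1/6·π_5
  π_2 = 1/4·π_0 + 1/6·π_1 + 1/4·π_2 + 1/6·π_3 + 1/4·π_4 + 1/4·π_5
  π_3 = 1/12·π_0 + 1/6·π_1 + 1/4·π_2 + 1/12·π_3 + 1/12·π_4 + 1/6·π_5
  π_4 = 1/12·π_0 + 1/12·π_1 + 1/6·π_2 + 1/6·π_3 + 1/6·π_4 + 1/6·π_5
  normalize: π_0 + π_1 + π_2 + π_3 + π_4 + π_5 = 1
Solving the linear system gives exactly π = [32703/249142, 39593/249142, 55871/249142, 37381/249142, 35499/249142, 48095/249142].

π = [0.1313, 0.1589, 0.2243, 0.1500, 0.1425, 0.1930]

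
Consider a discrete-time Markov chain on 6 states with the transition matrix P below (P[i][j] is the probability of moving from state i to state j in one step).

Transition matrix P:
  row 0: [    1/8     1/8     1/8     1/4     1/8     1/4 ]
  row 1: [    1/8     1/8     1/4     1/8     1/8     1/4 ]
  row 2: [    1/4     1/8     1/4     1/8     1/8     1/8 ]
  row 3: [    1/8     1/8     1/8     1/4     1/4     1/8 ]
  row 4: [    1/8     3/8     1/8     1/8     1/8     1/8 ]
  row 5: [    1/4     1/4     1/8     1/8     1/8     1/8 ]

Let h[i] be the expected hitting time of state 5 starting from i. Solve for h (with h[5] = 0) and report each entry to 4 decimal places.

h = [5.3519, 5.3416, 6.0106, 6.0926, 5.9257, 0.0000]

First-step conditioning: h[5] = 0; for i ≠ 5, h[i] = 1 + Σ_k P[i][k]·h[k].
  h[0] = 1 + 1/8·h[0] + 1/8·h[1] + 1/8·h[2] + 1/4·h[3] + 1/8·h[4]
  h[1] = 1 + 1/8·h[0] + 1/8·h[1] + 1/4·h[2] + 1/8·h[3] + 1/8·h[4]
  h[2] = 1 + 1/4·h[0] + 1/8·h[1] + 1/4·h[2] + 1/8·h[3] + 1/8·h[4]
  h[3] = 1 + 1/8·h[0] + 1/8·h[1] + 1/8·h[2] + 1/4·h[3] + 1/4·h[4]
  h[4] = 1 + 1/8·h[0] + 3/8·h[1] + 1/8·h[2] + 1/8·h[3] + 1/8·h[4]
Solving the 5×5 linear system over states ≠ 5 gives exactly h = [29248/5465, 29192/5465, 32848/5465, 33296/5465, 32384/5465, 0] (h[5] = 0 is the target).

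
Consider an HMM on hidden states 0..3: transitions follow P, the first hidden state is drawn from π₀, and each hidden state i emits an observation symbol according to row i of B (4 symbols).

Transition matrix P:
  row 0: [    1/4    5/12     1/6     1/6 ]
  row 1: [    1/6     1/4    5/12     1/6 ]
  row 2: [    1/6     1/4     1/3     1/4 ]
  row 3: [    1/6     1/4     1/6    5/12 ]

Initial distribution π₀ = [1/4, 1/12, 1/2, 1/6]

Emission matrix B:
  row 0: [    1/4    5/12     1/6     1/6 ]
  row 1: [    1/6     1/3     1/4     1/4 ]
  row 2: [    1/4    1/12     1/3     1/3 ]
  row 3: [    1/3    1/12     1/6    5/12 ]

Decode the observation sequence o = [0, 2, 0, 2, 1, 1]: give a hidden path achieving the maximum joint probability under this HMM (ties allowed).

path = [2, 2, 2, 2, 0, 1]

t=0: δ = [6.250e-02, 1.389e-02, 1.250e-01, 5.556e-02]  (obs o_0=0)
t=1: δ = [3.472e-03, 7.812e-03, 1.389e-02, 5.208e-03]  ψ = [2, 2, 2, 2]  (obs o_1=2)
t=2: δ = [5.787e-04, 5.787e-04, 1.157e-03, 1.157e-03]  ψ = [2, 2, 2, 2]  (obs o_2=0)
t=3: δ = [3.215e-05, 7.234e-05, 1.286e-04, 8.038e-05]  ψ = [2, 2, 2, 3]  (obs o_3=2)
t=4: δ = [8.931e-06, 1.072e-05, 3.572e-06, 2.791e-06]  ψ = [2, 2, 2, 3]  (obs o_4=1)
t=5: δ = [9.303e-07, 1.240e-06, 3.721e-07, 1.488e-07]  ψ = [0, 0, 1, 1]  (obs o_5=1)
backtrack: best end state = 1; path = [2, 2, 2, 2, 0, 1]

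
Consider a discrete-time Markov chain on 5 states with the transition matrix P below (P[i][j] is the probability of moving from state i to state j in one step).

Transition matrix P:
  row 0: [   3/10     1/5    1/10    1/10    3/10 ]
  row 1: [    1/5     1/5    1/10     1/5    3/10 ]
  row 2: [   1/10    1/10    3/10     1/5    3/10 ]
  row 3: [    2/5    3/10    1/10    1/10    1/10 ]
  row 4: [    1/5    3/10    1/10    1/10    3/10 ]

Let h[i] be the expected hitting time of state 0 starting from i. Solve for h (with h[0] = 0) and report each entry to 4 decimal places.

First-step conditioning: h[0] = 0; for i ≠ 0, h[i] = 1 + Σ_k P[i][k]·h[k].
  h[1] = 1 + 1/5·h[1] + 1/10·h[2] + 1/5·h[3] + 3/10·h[4]
  h[2] = 1 + 1/10·h[1] + 3/10·h[2] + 1/5·h[3] + 3/10·h[4]
  h[3] = 1 + 3/10·h[1] + 1/10·h[2] + 1/10·h[3] + 1/10·h[4]
  h[4] = 1 + 3/10·h[1] + 1/10·h[2] + 1/10·h[3] + 3/10·h[4]
Solving the 4×4 linear system over states ≠ 0 gives exactly h = [0, 2160/473, 2430/473, 160/43, 200/43] (h[0] = 0 is the target).

h = [0.0000, 4.5666, 5.1374, 3.7209, 4.6512]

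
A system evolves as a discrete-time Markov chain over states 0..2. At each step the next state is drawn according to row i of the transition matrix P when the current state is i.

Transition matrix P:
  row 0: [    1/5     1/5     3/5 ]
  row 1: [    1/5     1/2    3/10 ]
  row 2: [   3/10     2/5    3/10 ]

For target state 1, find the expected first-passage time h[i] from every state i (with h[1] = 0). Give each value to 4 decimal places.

h = [3.4211, 0.0000, 2.8947]

First-step conditioning: h[1] = 0; for i ≠ 1, h[i] = 1 + Σ_k P[i][k]·h[k].
  h[0] = 1 + 1/5·h[0] + 3/5·h[2]
  h[2] = 1 + 3/10·h[0] + 3/10·h[2]
Solving the 2×2 linear system over states ≠ 1 gives exactly h = [65/19, 0, 55/19] (h[1] = 0 is the target).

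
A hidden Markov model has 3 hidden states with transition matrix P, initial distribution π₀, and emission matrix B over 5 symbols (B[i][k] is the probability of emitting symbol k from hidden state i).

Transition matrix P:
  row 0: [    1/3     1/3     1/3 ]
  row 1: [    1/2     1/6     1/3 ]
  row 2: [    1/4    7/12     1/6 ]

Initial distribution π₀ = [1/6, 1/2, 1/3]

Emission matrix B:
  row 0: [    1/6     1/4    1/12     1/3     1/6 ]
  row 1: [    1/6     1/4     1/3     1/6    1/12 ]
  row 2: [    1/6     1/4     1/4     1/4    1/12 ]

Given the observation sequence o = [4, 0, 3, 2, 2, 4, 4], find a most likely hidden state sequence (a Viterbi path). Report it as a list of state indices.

path = [2, 1, 0, 2, 1, 0, 0]

t=0: δ = [2.778e-02, 4.167e-02, 2.778e-02]  (obs o_0=4)
t=1: δ = [3.472e-03, 2.701e-03, 2.315e-03]  ψ = [1, 2, 1]  (obs o_1=0)
t=2: δ = [4.501e-04, 2.251e-04, 2.894e-04]  ψ = [1, 2, 0]  (obs o_2=3)
t=3: δ = [1.250e-05, 5.626e-05, 3.751e-05]  ψ = [0, 2, 0]  (obs o_3=2)
t=4: δ = [2.344e-06, 7.293e-06, 4.689e-06]  ψ = [1, 2, 1]  (obs o_4=2)
t=5: δ = [6.078e-07, 2.279e-07, 2.026e-07]  ψ = [1, 2, 1]  (obs o_5=4)
t=6: δ = [3.377e-08, 1.688e-08, 1.688e-08]  ψ = [0, 0, 0]  (obs o_6=4)
backtrack: best end state = 0; path = [2, 1, 0, 2, 1, 0, 0]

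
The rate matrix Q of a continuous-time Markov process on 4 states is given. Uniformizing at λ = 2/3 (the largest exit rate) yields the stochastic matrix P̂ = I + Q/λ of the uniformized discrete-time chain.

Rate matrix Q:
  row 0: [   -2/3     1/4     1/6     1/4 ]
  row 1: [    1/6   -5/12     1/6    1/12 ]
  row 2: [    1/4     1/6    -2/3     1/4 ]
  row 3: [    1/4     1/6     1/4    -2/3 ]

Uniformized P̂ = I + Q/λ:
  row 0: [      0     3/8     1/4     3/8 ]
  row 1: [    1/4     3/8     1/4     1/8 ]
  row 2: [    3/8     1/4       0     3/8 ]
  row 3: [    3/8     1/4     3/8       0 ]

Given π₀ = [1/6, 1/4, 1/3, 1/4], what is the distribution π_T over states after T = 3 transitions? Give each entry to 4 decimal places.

π = [0.2477, 0.3193, 0.2202, 0.2127]

t=0: π = [0.1667, 0.2500, 0.3333, 0.2500]
t=1: π = [0.2813, 0.3021, 0.1979, 0.2188]
t=2: π = [0.2318, 0.3229, 0.2279, 0.2174]
t=3: π = [0.2477, 0.3193, 0.2202, 0.2127]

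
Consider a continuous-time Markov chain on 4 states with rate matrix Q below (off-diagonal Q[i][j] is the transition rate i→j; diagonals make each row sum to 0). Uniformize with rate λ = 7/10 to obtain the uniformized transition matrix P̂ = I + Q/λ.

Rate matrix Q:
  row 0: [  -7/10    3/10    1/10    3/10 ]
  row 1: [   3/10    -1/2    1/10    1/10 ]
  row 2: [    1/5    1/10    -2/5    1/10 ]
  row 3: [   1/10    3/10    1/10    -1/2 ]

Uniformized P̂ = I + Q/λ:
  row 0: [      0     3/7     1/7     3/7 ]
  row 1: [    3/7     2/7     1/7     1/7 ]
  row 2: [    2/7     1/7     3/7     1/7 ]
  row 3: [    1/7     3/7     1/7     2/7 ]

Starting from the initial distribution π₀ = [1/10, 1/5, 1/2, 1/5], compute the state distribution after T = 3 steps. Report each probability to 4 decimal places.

π = [0.2321, 0.3201, 0.2070, 0.2408]

t=0: π = [0.1000, 0.2000, 0.5000, 0.2000]
t=1: π = [0.2571, 0.2571, 0.2857, 0.2000]
t=2: π = [0.2204, 0.3102, 0.2245, 0.2449]
t=3: π = [0.2321, 0.3201, 0.2070, 0.2408]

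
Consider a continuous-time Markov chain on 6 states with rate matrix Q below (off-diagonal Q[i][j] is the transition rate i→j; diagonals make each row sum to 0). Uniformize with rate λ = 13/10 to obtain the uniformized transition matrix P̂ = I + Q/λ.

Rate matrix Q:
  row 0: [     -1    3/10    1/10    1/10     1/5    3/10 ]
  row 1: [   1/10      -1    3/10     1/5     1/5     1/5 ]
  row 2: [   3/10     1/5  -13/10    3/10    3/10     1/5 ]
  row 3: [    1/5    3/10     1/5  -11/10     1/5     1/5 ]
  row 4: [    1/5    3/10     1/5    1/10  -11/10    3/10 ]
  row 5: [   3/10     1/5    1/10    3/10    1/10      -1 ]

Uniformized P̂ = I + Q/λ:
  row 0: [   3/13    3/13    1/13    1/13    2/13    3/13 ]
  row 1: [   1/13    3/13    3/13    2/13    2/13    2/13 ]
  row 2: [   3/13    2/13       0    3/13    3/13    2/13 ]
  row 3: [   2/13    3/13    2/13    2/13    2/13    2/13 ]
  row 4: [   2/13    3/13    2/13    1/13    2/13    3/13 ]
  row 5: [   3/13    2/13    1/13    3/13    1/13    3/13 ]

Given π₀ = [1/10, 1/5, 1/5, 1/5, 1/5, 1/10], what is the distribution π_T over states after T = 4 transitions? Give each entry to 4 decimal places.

π = [0.1758, 0.2065, 0.1225, 0.1532, 0.1484, 0.1937]

t=0: π = [0.1000, 0.2000, 0.2000, 0.2000, 0.2000, 0.1000]
t=1: π = [0.1692, 0.2077, 0.1231, 0.1538, 0.1615, 0.1846]
t=2: π = [0.1746, 0.2071, 0.1237, 0.1521, 0.1491, 0.1935]
t=3: π = [0.1757, 0.2064, 0.1224, 0.1533, 0.1485, 0.1936]
t=4: π = [0.1758, 0.2065, 0.1225, 0.1532, 0.1484, 0.1937]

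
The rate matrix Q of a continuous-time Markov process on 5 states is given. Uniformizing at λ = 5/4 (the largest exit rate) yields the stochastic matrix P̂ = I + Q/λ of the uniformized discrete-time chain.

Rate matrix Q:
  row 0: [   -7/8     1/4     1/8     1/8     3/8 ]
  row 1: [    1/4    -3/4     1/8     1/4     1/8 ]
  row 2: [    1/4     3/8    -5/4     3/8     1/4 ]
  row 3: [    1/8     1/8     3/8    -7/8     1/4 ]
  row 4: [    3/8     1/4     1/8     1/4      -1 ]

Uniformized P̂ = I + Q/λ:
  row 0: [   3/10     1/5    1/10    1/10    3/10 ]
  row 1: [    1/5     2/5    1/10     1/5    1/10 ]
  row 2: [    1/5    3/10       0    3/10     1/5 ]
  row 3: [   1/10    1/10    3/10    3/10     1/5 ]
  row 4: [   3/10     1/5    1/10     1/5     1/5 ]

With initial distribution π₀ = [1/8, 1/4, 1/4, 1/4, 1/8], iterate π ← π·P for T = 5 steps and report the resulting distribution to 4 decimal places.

π = [0.2206, 0.2396, 0.1295, 0.2122, 0.1981]

t=0: π = [0.1250, 0.2500, 0.2500, 0.2500, 0.1250]
t=1: π = [0.2000, 0.2500, 0.1250, 0.2375, 0.1875]
t=2: π = [0.2150, 0.2388, 0.1350, 0.2163, 0.1950]
t=3: π = [0.2194, 0.2396, 0.1298, 0.2136, 0.1976]
t=4: π = [0.2203, 0.2395, 0.1298, 0.2124, 0.1980]
t=5: π = [0.2206, 0.2396, 0.1295, 0.2122, 0.1981]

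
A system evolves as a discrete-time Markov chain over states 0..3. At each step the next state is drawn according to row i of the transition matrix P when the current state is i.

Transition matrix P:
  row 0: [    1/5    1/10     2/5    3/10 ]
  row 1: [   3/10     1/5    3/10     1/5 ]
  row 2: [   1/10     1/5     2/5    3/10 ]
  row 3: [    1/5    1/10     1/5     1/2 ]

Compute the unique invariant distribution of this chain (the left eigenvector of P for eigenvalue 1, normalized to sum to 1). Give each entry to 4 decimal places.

π = [0.1832, 0.1460, 0.3140, 0.3567]

Balance equations π_j = Σ_i π_i·P[i][j]:
  π_0 = 1/5·π_0 + 3/10·π_1 + 1/10·π_2 + 1/5·π_3
  π_1 = 1/10·π_0 + 1/5·π_1 + 1/5·π_2 + 1/10·π_3
  π_2 = 2/5·π_0 + 3/10·π_1 + 2/5·π_2 + 1/5·π_3
  normalize: π_0 + π_1 + π_2 + π_3 = 1
Solving the linear system gives exactly π = [133/726, 53/363, 38/121, 259/726].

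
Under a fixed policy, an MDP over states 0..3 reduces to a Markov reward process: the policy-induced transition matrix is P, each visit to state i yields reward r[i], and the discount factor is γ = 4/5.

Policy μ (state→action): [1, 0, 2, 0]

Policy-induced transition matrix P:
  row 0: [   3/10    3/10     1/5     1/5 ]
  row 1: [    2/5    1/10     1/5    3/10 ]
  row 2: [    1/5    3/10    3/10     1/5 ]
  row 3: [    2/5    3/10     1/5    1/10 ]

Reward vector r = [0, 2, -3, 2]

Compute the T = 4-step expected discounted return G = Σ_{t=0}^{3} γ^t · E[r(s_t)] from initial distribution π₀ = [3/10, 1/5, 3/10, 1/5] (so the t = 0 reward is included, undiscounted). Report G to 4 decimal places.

G = 0.3610

t=0: π = [0.3000, 0.2000, 0.3000, 0.2000], E[r] = -0.1000, γ^t·E[r] = -0.100000, running G = -0.100000
t=1: π = [0.3100, 0.2600, 0.2300, 0.2000], E[r] = 0.2300, γ^t·E[r] = 0.184000, running G = 0.084000
t=2: π = [0.3230, 0.2480, 0.2230, 0.2060], E[r] = 0.2390, γ^t·E[r] = 0.152960, running G = 0.236960
t=3: π = [0.3231, 0.2504, 0.2223, 0.2042], E[r] = 0.2423, γ^t·E[r] = 0.124058, running G = 0.361018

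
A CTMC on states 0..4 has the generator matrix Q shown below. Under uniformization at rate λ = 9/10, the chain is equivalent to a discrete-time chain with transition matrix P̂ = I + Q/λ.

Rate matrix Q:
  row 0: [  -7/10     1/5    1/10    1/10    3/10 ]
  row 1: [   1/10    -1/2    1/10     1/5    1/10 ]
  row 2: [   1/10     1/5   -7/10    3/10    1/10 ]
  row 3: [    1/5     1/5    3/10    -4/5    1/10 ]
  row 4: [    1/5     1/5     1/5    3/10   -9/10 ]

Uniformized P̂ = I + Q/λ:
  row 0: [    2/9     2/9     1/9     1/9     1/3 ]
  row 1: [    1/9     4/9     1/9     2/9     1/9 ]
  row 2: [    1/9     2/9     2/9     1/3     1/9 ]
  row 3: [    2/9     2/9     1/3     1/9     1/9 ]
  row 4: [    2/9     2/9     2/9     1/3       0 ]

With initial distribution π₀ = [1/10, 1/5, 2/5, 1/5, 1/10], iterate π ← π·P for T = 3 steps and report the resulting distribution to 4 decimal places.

π = [0.1684, 0.2848, 0.1960, 0.2167, 0.1340]

t=0: π = [0.1000, 0.2000, 0.4000, 0.2000, 0.1000]
t=1: π = [0.1556, 0.2667, 0.2111, 0.2444, 0.1222]
t=2: π = [0.1691, 0.2815, 0.2025, 0.2148, 0.1321]
t=3: π = [0.1684, 0.2848, 0.1960, 0.2167, 0.1340]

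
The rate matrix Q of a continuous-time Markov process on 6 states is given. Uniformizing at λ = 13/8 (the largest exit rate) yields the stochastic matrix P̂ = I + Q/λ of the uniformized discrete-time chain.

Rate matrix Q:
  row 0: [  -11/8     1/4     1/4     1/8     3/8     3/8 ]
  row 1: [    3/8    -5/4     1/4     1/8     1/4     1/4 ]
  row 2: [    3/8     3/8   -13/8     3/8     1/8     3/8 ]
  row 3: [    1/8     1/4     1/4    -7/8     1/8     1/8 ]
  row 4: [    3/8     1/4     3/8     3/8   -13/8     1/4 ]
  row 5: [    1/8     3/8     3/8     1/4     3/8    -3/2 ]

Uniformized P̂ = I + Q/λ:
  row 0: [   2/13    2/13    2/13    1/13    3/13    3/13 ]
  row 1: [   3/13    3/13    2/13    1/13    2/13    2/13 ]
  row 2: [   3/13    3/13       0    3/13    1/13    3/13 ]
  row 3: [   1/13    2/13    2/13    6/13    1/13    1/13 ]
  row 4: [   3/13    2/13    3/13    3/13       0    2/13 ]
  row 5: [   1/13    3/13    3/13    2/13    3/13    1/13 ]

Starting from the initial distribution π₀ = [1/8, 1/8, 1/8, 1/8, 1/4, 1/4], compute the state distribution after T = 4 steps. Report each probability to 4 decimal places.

t=0: π = [0.1250, 0.1250, 0.1250, 0.1250, 0.2500, 0.2500]
t=1: π = [0.1635, 0.1923, 0.1731, 0.2019, 0.1250, 0.1442]
t=2: π = [0.1649, 0.1930, 0.1479, 0.2115, 0.1294, 0.1531]
t=3: π = [0.1620, 0.1919, 0.1528, 0.2127, 0.1307, 0.1499]
t=4: π = [0.1625, 0.1919, 0.1519, 0.2139, 0.1296, 0.1502]

π = [0.1625, 0.1919, 0.1519, 0.2139, 0.1296, 0.1502]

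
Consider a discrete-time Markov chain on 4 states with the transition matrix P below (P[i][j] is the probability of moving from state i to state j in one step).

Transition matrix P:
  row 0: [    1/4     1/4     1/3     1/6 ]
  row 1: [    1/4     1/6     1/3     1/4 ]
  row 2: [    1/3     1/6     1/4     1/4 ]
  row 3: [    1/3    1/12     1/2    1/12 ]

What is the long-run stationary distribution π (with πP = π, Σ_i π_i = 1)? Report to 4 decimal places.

Balance equations π_j = Σ_i π_i·P[i][j]:
  π_0 = 1/4·π_0 + 1/4·π_1 + 1/3·π_2 + 1/3·π_3
  π_1 = 1/4·π_0 + 1/6·π_1 + 1/6·π_2 + 1/12·π_3
  π_2 = 1/3·π_0 + 1/3·π_1 + 1/4·π_2 + 1/2·π_3
  normalize: π_0 + π_1 + π_2 + π_3 = 1
Solving the linear system gives exactly π = [647/2199, 385/2199, 742/2199, 425/2199].

π = [0.2942, 0.1751, 0.3374, 0.1933]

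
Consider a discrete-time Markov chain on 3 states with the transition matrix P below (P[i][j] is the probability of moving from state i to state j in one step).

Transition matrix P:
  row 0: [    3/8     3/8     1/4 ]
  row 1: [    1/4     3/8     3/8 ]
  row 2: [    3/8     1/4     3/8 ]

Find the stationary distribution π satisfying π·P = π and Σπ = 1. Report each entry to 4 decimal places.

π = [0.3333, 0.3333, 0.3333]

Balance equations π_j = Σ_i π_i·P[i][j]:
  π_0 = 3/8·π_0 + 1/4·π_1 + 3/8·π_2
  π_1 = 3/8·π_0 + 3/8·π_1 + 1/4·π_2
  normalize: π_0 + π_1 + π_2 = 1
Solving the linear system gives exactly π = [1/3, 1/3, 1/3].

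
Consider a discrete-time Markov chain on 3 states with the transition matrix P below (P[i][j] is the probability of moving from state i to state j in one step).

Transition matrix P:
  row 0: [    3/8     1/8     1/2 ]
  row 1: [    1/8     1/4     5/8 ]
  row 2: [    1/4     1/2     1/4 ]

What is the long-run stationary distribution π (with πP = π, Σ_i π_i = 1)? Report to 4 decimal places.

π = [0.2388, 0.3284, 0.4328]

Balance equations π_j = Σ_i π_i·P[i][j]:
  π_0 = 3/8·π_0 + 1/8·π_1 + 1/4·π_2
  π_1 = 1/8·π_0 + 1/4·π_1 + 1/2·π_2
  normalize: π_0 + π_1 + π_2 = 1
Solving the linear system gives exactly π = [16/67, 22/67, 29/67].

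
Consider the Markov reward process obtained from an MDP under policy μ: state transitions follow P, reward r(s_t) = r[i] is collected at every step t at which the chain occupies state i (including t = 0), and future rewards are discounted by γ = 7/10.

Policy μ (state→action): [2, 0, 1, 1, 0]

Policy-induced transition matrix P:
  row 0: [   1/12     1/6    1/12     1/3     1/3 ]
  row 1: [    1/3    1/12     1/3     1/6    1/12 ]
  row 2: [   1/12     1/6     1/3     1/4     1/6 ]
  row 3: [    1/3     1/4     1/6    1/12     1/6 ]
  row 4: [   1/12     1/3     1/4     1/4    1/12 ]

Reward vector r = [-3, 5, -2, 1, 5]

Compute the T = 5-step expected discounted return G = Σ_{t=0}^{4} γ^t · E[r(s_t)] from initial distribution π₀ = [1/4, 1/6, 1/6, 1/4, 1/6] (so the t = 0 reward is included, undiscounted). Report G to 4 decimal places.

t=0: π = [0.2500, 0.1667, 0.1667, 0.2500, 0.1667], E[r] = 0.8333, γ^t·E[r] = 0.833333, running G = 0.833333
t=1: π = [0.1875, 0.2014, 0.2153, 0.2153, 0.1806], E[r] = 1.1319, γ^t·E[r] = 0.792361, running G = 1.625694
t=2: π = [0.1875, 0.1979, 0.2355, 0.2130, 0.1661], E[r] = 0.9994, γ^t·E[r] = 0.489716, running G = 2.115411
t=3: π = [0.1861, 0.1956, 0.2371, 0.2136, 0.1676], E[r] = 0.9972, γ^t·E[r] = 0.342024, running G = 2.457435
t=4: π = [0.1856, 0.1961, 0.2372, 0.2136, 0.1674], E[r] = 0.9997, γ^t·E[r] = 0.240033, running G = 2.697468

G = 2.6975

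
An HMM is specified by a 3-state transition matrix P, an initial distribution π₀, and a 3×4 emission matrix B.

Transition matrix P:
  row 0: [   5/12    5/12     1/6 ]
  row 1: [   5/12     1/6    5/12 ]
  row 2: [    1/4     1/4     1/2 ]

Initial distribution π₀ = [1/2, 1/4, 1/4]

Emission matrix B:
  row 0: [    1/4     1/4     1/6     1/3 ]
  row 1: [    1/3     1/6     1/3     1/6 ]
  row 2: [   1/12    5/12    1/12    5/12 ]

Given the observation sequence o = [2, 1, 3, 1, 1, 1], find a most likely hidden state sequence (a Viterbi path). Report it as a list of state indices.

t=0: δ = [8.333e-02, 8.333e-02, 2.083e-02]  (obs o_0=2)
t=1: δ = [8.681e-03, 5.787e-03, 1.447e-02]  ψ = [0, 0, 1]  (obs o_1=1)
t=2: δ = [1.206e-03, 6.028e-04, 3.014e-03]  ψ = [0, 0, 2]  (obs o_2=3)
t=3: δ = [1.884e-04, 1.256e-04, 6.279e-04]  ψ = [2, 2, 2]  (obs o_3=1)
t=4: δ = [3.925e-05, 2.616e-05, 1.308e-04]  ψ = [2, 2, 2]  (obs o_4=1)
t=5: δ = [8.176e-06, 5.451e-06, 2.725e-05]  ψ = [2, 2, 2]  (obs o_5=1)
backtrack: best end state = 2; path = [1, 2, 2, 2, 2, 2]

path = [1, 2, 2, 2, 2, 2]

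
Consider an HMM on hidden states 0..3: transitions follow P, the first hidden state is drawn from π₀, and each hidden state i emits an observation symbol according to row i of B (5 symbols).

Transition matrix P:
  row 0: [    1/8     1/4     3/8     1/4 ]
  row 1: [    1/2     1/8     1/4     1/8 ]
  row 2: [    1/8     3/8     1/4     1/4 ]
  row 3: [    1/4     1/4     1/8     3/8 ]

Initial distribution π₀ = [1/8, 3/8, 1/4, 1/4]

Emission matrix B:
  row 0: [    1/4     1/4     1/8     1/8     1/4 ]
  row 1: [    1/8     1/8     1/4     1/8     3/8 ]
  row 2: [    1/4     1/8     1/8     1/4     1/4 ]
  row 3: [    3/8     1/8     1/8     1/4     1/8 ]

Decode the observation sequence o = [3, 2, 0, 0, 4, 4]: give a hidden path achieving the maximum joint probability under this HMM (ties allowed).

path = [2, 1, 0, 2, 1, 0]

t=0: δ = [1.562e-02, 4.688e-02, 6.250e-02, 6.250e-02]  (obs o_0=3)
t=1: δ = [2.930e-03, 5.859e-03, 1.953e-03, 2.930e-03]  ψ = [1, 2, 2, 3]  (obs o_1=2)
t=2: δ = [7.324e-04, 9.155e-05, 3.662e-04, 4.120e-04]  ψ = [1, 0, 1, 3]  (obs o_2=0)
t=3: δ = [2.575e-05, 2.289e-05, 6.866e-05, 6.866e-05]  ψ = [3, 0, 0, 0]  (obs o_3=0)
t=4: δ = [4.292e-06, 9.656e-06, 4.292e-06, 3.219e-06]  ψ = [3, 2, 2, 3]  (obs o_4=4)
t=5: δ = [1.207e-06, 6.035e-07, 6.035e-07, 1.509e-07]  ψ = [1, 2, 1, 1]  (obs o_5=4)
backtrack: best end state = 0; path = [2, 1, 0, 2, 1, 0]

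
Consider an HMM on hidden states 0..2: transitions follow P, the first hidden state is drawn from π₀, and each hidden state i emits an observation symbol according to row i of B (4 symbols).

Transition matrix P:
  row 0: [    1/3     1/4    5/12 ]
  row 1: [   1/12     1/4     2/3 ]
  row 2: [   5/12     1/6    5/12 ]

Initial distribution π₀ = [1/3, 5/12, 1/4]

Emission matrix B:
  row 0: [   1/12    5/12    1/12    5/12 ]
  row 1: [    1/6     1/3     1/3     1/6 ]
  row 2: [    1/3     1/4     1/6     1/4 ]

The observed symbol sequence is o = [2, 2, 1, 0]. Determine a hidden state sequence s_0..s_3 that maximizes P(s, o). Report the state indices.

path = [1, 2, 0, 2]

t=0: δ = [2.778e-02, 1.389e-01, 4.167e-02]  (obs o_0=2)
t=1: δ = [1.447e-03, 1.157e-02, 1.543e-02]  ψ = [2, 1, 1]  (obs o_1=2)
t=2: δ = [2.679e-03, 9.645e-04, 1.929e-03]  ψ = [2, 1, 1]  (obs o_2=1)
t=3: δ = [7.442e-05, 1.116e-04, 3.721e-04]  ψ = [0, 0, 0]  (obs o_3=0)
backtrack: best end state = 2; path = [1, 2, 0, 2]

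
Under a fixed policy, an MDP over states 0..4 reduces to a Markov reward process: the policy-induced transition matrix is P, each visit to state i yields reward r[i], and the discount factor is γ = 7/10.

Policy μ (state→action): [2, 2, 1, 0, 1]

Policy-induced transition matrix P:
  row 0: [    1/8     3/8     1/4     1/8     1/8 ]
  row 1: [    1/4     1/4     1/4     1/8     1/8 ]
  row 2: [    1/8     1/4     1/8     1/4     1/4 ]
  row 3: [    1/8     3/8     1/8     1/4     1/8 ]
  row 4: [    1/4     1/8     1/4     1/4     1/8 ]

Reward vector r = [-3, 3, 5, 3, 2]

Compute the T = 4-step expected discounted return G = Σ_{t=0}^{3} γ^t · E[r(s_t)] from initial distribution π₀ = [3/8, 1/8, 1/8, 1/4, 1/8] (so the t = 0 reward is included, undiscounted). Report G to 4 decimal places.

t=0: π = [0.3750, 0.1250, 0.1250, 0.2500, 0.1250], E[r] = 0.8750, γ^t·E[r] = 0.875000, running G = 0.875000
t=1: π = [0.1563, 0.3125, 0.2031, 0.1875, 0.1406], E[r] = 2.3281, γ^t·E[r] = 1.629688, running G = 2.504688
t=2: π = [0.1816, 0.2754, 0.2012, 0.1914, 0.1504], E[r] = 2.1621, γ^t·E[r] = 1.059434, running G = 3.564121
t=3: π = [0.1782, 0.2778, 0.2009, 0.1929, 0.1501], E[r] = 2.1824, γ^t·E[r] = 0.748554, running G = 4.312675

G = 4.3127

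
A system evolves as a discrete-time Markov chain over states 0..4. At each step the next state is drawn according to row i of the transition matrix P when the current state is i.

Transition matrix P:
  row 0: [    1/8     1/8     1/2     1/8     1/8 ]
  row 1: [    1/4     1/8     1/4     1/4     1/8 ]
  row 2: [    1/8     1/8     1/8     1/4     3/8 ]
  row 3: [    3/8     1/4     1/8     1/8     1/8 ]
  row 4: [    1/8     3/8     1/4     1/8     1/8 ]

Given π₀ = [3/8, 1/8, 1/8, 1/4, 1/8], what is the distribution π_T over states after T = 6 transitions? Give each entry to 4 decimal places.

π = [0.1942, 0.1941, 0.2454, 0.1799, 0.1863]

t=0: π = [0.3750, 0.1250, 0.1250, 0.2500, 0.1250]
t=1: π = [0.2031, 0.1875, 0.2969, 0.1563, 0.1563]
t=2: π = [0.1875, 0.1836, 0.2441, 0.1855, 0.1992]
t=3: π = [0.1943, 0.1980, 0.2432, 0.1785, 0.1860]
t=4: π = [0.1944, 0.1938, 0.2459, 0.1801, 0.1858]
t=5: π = [0.1943, 0.1940, 0.2453, 0.1800, 0.1865]
t=6: π = [0.1942, 0.1941, 0.2454, 0.1799, 0.1863]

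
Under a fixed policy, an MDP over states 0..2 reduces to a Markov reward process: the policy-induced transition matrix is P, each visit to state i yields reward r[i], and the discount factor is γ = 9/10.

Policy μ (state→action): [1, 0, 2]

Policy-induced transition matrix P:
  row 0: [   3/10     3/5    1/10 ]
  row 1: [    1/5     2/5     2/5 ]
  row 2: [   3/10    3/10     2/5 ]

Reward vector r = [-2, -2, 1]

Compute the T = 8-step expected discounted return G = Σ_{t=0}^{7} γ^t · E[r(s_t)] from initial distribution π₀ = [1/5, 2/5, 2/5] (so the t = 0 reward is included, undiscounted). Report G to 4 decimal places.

t=0: π = [0.2000, 0.4000, 0.4000], E[r] = -0.8000, γ^t·E[r] = -0.800000, running G = -0.800000
t=1: π = [0.2600, 0.4000, 0.3400], E[r] = -0.9800, γ^t·E[r] = -0.882000, running G = -1.682000
t=2: π = [0.2600, 0.4180, 0.3220], E[r] = -1.0340, γ^t·E[r] = -0.837540, running G = -2.519540
t=3: π = [0.2582, 0.4198, 0.3220], E[r] = -1.0340, γ^t·E[r] = -0.753786, running G = -3.273326
t=4: π = [0.2580, 0.4194, 0.3225], E[r] = -1.0324, γ^t·E[r] = -0.677345, running G = -3.950671
t=5: π = [0.2581, 0.4194, 0.3226], E[r] = -1.0322, γ^t·E[r] = -0.609514, running G = -4.560185
t=6: π = [0.2581, 0.4194, 0.3226], E[r] = -1.0323, γ^t·E[r] = -0.548580, running G = -5.108765
t=7: π = [0.2581, 0.4194, 0.3226], E[r] = -1.0323, γ^t·E[r] = -0.493726, running G = -5.602491

G = -5.6025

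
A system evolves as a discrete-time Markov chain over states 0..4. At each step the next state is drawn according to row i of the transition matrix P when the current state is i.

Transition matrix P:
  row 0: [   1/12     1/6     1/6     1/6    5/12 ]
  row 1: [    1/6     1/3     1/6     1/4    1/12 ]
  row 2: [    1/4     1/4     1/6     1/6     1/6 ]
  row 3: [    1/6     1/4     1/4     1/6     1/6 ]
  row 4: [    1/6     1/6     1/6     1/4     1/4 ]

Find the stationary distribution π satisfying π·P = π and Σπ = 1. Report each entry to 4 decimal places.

Balance equations π_j = Σ_i π_i·P[i][j]:
  π_0 = 1/12·π_0 + 1/6·π_1 + 1/4·π_2 + 1/6·π_3 + 1/6·π_4
  π_1 = 1/6·π_0 + 1/3·π_1 + 1/4·π_2 + 1/4·π_3 + 1/6·π_4
  π_2 = 1/6·π_0 + 1/6·π_1 + 1/6·π_2 + 1/4·π_3 + 1/6·π_4
  π_3 = 1/6·π_0 + 1/4·π_1 + 1/6·π_2 + 1/6·π_3 + 1/4·π_4
  normalize: π_0 + π_1 + π_2 + π_3 + π_4 = 1
Solving the linear system gives exactly π = [343/2042, 975/4084, 375/2042, 208/1021, 841/4084].

π = [0.1680, 0.2387, 0.1836, 0.2037, 0.2059]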